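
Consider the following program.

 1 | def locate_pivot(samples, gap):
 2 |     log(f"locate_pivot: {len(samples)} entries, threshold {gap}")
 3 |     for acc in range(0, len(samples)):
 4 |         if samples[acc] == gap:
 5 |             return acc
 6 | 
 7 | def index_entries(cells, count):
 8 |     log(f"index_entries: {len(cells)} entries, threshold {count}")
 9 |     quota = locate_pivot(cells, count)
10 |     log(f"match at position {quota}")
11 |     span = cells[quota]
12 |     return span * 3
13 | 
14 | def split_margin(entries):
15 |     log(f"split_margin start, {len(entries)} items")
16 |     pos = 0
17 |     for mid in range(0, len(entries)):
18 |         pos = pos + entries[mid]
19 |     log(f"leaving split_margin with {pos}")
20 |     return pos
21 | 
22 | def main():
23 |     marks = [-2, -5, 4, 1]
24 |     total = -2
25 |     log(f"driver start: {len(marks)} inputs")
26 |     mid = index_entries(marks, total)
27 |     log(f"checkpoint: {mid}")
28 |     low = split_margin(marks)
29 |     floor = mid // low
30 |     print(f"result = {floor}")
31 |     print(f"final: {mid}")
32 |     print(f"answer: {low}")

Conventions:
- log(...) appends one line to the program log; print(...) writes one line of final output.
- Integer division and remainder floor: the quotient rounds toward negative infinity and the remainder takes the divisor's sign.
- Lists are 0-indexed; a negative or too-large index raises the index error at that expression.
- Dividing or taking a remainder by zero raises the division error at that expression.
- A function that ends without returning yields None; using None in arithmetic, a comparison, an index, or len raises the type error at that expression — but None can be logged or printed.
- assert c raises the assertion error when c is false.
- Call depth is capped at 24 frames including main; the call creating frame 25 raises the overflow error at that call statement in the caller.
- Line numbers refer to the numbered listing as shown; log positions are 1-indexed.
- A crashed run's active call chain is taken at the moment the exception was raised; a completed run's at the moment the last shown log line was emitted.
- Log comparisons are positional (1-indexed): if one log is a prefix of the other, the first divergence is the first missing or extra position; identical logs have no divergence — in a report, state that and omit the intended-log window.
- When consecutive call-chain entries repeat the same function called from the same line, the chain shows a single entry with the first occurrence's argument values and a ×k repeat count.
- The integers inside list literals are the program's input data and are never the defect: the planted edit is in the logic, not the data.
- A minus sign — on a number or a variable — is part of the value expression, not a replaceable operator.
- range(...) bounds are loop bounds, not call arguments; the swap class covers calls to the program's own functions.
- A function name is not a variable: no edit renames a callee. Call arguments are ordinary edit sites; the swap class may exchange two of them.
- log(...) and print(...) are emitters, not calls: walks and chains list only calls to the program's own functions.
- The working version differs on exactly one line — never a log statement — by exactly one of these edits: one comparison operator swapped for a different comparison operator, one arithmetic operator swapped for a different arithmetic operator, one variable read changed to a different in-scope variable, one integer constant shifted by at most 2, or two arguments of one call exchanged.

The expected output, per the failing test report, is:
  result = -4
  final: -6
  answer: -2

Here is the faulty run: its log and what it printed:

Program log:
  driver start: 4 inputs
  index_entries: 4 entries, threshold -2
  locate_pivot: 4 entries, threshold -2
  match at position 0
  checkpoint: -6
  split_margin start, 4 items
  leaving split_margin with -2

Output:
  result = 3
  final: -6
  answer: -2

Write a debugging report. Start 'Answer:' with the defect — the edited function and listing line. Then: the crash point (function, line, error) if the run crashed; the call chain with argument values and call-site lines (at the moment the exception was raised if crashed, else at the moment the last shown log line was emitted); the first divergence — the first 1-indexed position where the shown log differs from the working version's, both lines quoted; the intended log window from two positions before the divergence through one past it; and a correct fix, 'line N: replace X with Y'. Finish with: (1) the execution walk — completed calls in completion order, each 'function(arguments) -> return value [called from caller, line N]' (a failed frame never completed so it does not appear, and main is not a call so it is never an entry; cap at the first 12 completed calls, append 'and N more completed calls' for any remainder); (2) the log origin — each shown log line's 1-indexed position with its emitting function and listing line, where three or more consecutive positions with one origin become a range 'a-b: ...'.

Answer: the defect is in main at line 29.
Key fact: Log streams are identical — the defect surfaces only in the printed output.
Call chain: main -> split_margin([-2, -5, 4, 1]) (called at line 28).
First divergence: there is none — every log position agrees.
Execution walk:
  locate_pivot([-2, -5, 4, 1], -2) -> 0  [called from index_entries, line 9]
  index_entries([-2, -5, 4, 1], -2) -> -6  [called from main, line 26]
  split_margin([-2, -5, 4, 1]) -> -2  [called from main, line 28]
Log origin:
  1: logged in main at line 25
  2: logged in index_entries at line 8
  3: logged in locate_pivot at line 2
  4: logged in index_entries at line 10
  5: logged in main at line 27
  6: logged in split_margin at line 15
  7: logged in split_margin at line 19
A correct fix: line 29: replace `//` with `-`.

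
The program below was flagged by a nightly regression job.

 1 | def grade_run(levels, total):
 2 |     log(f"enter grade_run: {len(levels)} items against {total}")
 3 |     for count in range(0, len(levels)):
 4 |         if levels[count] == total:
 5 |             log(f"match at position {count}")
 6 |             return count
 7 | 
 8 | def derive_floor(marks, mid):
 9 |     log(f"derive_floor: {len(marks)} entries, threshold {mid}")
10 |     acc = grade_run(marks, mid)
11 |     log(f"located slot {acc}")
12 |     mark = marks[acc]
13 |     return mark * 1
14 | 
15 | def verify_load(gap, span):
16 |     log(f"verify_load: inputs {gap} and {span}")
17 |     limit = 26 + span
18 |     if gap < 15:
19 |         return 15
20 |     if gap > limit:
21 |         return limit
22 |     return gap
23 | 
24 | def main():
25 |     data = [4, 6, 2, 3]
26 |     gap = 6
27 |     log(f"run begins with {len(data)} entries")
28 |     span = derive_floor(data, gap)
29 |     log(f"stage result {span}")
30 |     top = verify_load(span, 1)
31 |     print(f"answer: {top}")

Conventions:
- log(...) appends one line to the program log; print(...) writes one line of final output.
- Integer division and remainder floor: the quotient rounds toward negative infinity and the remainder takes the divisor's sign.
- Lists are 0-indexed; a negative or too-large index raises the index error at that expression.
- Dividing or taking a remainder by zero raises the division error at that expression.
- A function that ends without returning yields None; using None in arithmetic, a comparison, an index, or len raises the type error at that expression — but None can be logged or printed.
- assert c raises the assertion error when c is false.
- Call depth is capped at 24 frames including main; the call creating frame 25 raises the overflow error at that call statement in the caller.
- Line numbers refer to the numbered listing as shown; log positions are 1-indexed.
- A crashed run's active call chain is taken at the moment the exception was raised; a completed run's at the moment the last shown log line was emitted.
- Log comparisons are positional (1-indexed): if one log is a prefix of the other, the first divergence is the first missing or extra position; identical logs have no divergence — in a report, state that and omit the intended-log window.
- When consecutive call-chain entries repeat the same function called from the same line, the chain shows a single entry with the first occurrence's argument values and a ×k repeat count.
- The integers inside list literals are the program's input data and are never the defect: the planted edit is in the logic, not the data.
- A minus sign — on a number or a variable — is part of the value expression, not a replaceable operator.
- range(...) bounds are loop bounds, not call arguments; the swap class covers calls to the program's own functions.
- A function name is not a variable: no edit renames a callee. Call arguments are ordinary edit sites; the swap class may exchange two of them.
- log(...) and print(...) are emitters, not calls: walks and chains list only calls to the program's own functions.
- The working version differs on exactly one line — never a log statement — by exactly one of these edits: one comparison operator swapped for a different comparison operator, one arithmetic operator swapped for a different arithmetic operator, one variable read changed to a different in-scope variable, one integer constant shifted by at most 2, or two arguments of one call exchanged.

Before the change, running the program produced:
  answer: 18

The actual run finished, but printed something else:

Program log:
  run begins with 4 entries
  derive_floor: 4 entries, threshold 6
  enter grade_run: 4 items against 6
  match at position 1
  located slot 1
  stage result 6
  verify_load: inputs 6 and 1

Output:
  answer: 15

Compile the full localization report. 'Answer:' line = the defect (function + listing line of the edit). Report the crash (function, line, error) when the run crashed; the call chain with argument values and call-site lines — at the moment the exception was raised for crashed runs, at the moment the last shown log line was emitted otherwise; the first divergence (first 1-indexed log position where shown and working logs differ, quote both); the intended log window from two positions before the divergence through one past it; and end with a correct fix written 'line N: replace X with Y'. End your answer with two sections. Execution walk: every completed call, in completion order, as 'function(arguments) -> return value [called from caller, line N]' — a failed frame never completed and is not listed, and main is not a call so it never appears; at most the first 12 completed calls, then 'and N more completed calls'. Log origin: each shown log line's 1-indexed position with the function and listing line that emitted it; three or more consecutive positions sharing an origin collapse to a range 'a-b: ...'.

Answer: the defect is in derive_floor at line 13.
The tell: The log first diverges at position 6: the faulty run prints 'stage result 6' where the working version prints 'stage result 18'.
Call chain: main -> verify_load(6, 1) (called at line 30).
First divergence: position 6 — shown 'stage result 6', intended 'stage result 18'.
Intended log window:
  4: match at position 1
  5: located slot 1
  6: stage result 18
  7: verify_load: inputs 18 and 1
Execution walk:
  grade_run([4, 6, 2, 3], 6) -> 1  [called from derive_floor, line 10]
  derive_floor([4, 6, 2, 3], 6) -> 6  [called from main, line 28]
  verify_load(6, 1) -> 15  [called from main, line 30]
Log origins:
  1 — main, line 27
  2 — derive_floor, line 9
  3 — grade_run, line 2
  4 — grade_run, line 5
  5 — derive_floor, line 11
  6 — main, line 29
  7 — verify_load, line 16
A correct fix: line 13: replace `1` with `3`.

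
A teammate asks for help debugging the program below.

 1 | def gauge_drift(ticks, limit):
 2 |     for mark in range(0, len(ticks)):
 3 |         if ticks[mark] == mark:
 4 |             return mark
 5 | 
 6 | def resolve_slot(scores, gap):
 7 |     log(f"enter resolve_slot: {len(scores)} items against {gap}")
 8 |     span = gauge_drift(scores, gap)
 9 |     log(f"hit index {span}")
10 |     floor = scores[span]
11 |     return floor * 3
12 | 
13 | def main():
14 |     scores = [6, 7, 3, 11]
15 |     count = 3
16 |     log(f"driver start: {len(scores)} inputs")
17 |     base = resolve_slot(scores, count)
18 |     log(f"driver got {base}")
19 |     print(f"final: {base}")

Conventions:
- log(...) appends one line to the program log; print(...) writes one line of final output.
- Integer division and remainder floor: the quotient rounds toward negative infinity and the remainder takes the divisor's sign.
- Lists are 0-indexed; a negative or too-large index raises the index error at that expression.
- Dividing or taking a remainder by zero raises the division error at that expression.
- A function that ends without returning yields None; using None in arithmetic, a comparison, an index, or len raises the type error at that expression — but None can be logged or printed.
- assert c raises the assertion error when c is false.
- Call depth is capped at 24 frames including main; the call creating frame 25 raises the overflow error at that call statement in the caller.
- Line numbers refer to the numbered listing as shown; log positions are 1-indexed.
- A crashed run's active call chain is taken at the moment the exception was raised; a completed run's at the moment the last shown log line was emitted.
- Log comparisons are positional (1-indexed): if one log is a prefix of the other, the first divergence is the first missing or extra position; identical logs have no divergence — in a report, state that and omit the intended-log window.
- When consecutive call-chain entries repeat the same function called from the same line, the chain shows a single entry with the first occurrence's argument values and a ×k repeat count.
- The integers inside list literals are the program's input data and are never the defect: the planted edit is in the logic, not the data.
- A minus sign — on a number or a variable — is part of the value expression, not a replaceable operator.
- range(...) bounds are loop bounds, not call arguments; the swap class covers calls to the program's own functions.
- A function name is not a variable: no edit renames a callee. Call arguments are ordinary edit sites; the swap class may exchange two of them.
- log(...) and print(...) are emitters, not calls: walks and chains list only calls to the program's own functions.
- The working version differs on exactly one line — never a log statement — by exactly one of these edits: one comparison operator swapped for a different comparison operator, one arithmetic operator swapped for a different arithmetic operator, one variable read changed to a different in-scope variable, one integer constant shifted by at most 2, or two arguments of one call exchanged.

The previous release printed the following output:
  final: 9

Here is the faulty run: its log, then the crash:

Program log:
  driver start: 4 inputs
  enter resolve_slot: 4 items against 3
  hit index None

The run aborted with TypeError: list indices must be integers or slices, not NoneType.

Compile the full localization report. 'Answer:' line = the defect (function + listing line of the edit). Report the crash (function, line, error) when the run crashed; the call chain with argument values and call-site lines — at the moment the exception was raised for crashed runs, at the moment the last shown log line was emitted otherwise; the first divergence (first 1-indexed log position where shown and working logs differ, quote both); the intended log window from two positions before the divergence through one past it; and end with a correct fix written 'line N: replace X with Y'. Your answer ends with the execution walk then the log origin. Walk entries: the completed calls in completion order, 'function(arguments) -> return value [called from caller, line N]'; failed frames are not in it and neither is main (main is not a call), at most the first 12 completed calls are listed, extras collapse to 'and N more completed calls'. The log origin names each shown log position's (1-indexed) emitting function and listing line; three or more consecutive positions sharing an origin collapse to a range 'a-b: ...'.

Answer: the defect is in gauge_drift at line 3.
Core observation: Log line 3 is where behavior first shows: 'hit index None' appears instead of 'hit index 2'.
Crash: resolve_slot, line 10, TypeError.
Call chain: main -> resolve_slot([6, 7, 3, 11], 3) (called at line 17).
First divergence: at position 3 the run shows 'hit index None' where the working version logs 'hit index 2'.
Intended log window:
  1: driver start: 4 inputs
  2: enter resolve_slot: 4 items against 3
  3: hit index 2
  4: driver got 9
Execution walk:
  gauge_drift([6, 7, 3, 11], 3) -> None  [called from resolve_slot, line 8]
Origin of each log line:
  1: from main, line 16
  2: from resolve_slot, line 7
  3: from resolve_slot, line 9
A correct fix: line 3: replace `ticks[mark] == mark` with `ticks[mark] == limit`.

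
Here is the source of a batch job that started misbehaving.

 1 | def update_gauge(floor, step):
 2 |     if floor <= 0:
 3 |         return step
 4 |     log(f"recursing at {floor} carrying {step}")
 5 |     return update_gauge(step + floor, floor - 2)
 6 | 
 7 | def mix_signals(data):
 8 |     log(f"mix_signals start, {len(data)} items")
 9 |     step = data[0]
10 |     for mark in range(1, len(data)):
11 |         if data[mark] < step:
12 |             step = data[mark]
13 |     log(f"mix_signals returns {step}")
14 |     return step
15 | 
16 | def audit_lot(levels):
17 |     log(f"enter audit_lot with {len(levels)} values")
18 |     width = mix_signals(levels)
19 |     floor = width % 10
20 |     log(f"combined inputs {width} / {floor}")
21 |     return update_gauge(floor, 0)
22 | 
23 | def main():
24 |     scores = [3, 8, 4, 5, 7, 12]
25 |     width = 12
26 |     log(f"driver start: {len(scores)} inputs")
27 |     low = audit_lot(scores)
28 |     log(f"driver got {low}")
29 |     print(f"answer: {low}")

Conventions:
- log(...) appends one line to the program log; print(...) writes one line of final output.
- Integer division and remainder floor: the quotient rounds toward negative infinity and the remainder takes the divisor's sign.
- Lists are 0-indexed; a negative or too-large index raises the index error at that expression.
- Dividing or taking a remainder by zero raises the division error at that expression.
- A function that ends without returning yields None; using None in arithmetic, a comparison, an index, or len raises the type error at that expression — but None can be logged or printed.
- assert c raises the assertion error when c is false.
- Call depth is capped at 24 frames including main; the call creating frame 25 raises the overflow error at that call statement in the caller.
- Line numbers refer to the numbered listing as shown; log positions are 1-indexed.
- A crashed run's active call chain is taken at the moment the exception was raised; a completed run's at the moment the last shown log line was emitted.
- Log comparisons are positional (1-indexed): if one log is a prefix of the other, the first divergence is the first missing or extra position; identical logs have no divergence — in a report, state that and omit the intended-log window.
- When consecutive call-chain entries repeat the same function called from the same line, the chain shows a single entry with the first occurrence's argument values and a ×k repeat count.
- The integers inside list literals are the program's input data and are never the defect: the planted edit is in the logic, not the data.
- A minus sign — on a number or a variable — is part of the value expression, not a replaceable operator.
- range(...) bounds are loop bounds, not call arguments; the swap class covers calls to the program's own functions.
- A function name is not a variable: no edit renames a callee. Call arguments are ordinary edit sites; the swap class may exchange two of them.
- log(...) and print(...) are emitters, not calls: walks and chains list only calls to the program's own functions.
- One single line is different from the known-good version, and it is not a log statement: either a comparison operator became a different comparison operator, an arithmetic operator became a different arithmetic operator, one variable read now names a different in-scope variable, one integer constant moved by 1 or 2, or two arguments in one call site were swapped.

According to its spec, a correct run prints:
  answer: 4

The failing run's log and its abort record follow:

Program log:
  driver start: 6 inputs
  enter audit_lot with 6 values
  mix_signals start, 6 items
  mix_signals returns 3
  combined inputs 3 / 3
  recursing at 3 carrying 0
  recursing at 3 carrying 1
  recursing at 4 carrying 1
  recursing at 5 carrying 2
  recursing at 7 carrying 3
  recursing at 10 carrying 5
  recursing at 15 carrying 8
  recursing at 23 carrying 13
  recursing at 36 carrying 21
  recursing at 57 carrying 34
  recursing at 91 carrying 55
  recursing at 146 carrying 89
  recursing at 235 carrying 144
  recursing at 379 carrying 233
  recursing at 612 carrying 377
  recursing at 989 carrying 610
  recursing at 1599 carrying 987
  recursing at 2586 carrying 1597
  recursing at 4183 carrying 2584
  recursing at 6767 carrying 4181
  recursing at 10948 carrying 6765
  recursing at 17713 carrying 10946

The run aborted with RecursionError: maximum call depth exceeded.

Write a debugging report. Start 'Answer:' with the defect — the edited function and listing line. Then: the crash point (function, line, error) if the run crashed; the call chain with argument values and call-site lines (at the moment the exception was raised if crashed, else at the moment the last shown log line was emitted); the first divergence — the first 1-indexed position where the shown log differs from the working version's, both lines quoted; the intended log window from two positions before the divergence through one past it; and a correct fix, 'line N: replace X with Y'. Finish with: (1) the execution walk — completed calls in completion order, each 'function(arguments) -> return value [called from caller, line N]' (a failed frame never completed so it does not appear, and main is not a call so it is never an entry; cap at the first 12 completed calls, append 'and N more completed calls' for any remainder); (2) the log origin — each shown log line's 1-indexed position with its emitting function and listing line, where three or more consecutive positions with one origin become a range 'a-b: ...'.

Answer: the defect is in update_gauge at line 5.
Key observation: At log position 7 the runs split — shown 'recursing at 3 carrying 1', but the working version logs 'recursing at 1 carrying 3'.
Crash: update_gauge, line 5, RecursionError.
Call chain: main -> audit_lot([3, 8, 4, 5, 7, 12]) (called at line 27) -> update_gauge(3, 0) (called at line 21) -> update_gauge(3, 1) (called at line 5) ×21.
First divergence: position 7; shown 'recursing at 3 carrying 1' vs intended 'recursing at 1 carrying 3'.
Intended log window:
  5: combined inputs 3 / 3
  6: recursing at 3 carrying 0
  7: recursing at 1 carrying 3
  8: driver got 4
Execution walk:
  mix_signals([3, 8, 4, 5, 7, 12]) -> 3  [called from audit_lot, line 18]
Log origins:
  1: logged in main at line 26
  2: logged in audit_lot at line 17
  3: logged in mix_signals at line 8
  4: logged in mix_signals at line 13
  5: logged in audit_lot at line 20
  6-27: logged in update_gauge at line 4
A correct fix: line 5: replace `update_gauge(step + floor, floor - 2)` with `update_gauge(floor - 2, step + floor)`.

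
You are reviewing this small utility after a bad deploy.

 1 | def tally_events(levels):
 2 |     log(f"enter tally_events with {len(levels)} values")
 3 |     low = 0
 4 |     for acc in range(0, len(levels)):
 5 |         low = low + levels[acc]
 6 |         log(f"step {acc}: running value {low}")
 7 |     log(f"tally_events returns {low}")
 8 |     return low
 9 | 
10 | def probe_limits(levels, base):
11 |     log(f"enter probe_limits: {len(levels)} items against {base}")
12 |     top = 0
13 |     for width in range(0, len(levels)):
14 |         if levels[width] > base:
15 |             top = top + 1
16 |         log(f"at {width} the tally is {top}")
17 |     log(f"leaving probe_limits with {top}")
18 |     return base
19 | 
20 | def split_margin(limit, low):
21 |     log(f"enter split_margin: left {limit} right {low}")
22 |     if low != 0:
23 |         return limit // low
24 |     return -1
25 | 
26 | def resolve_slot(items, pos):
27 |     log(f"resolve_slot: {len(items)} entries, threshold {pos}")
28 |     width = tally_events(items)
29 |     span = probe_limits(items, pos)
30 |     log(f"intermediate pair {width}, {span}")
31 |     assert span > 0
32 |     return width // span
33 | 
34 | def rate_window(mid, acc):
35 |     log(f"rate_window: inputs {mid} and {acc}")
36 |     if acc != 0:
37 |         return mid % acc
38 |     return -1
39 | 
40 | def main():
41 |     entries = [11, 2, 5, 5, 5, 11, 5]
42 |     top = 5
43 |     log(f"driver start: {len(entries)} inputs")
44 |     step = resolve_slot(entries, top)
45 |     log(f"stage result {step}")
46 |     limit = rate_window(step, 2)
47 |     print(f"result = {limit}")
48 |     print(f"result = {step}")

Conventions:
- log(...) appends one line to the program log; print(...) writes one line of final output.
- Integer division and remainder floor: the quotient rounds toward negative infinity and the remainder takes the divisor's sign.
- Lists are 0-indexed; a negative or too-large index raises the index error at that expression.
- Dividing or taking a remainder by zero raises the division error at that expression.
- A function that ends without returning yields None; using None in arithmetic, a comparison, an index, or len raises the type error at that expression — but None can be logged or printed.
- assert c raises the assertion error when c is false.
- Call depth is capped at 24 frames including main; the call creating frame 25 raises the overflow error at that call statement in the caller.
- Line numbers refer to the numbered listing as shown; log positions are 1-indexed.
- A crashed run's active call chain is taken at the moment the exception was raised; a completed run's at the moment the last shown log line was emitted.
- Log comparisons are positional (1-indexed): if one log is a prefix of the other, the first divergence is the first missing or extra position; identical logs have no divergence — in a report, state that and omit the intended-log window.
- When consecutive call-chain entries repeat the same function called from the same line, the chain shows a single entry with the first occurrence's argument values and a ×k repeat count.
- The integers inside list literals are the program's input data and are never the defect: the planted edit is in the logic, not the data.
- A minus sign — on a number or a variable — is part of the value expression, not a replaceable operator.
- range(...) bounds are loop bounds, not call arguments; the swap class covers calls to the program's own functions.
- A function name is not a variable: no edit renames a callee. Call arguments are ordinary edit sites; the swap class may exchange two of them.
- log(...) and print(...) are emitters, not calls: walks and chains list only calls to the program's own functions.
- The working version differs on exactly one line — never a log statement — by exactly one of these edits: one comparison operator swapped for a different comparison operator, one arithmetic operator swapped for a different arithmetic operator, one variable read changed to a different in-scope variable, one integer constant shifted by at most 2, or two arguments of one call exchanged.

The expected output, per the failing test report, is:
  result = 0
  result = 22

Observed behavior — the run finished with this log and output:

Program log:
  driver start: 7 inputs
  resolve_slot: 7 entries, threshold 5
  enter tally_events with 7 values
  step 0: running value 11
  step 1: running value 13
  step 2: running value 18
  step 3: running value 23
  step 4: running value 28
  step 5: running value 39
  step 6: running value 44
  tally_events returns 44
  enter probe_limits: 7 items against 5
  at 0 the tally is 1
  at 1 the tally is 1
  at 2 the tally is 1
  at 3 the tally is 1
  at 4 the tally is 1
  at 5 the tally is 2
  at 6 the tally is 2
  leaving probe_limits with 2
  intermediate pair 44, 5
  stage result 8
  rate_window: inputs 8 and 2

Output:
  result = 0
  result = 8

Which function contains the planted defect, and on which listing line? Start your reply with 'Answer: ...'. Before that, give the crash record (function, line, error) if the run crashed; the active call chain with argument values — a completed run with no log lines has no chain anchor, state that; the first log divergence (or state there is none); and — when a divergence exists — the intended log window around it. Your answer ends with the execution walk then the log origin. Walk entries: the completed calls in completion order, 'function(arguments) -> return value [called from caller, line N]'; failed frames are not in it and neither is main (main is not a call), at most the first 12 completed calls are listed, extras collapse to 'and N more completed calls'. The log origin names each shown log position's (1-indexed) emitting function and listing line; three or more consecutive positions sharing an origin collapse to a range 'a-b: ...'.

Answer: the defect is in probe_limits at line 18.
Key fact: At log position 21 the runs split — shown 'intermediate pair 44, 5', but the working version logs 'intermediate pair 44, 2'.
Call chain: main -> rate_window(8, 2) (called at line 46).
First divergence: position 21 — the shown line 'intermediate pair 44, 5' should read 'intermediate pair 44, 2'.
Intended log window:
  19: at 6 the tally is 2
  20: leaving probe_limits with 2
  21: intermediate pair 44, 2
  22: stage result 22
Execution walk:
  tally_events([11, 2, 5, 5, 5, 11, 5]) -> 44  [called from resolve_slot, line 28]
  probe_limits([11, 2, 5, 5, 5, 11, 5], 5) -> 5  [called from resolve_slot, line 29]
  resolve_slot([11, 2, 5, 5, 5, 11, 5], 5) -> 8  [called from main, line 44]
  rate_window(8, 2) -> 0  [called from main, line 46]
Log line origins:
  1: emitted by main (line 43)
  2: emitted by resolve_slot (line 27)
  3: emitted by tally_events (line 2)
  4-10: emitted by tally_events (line 6)
  11: emitted by tally_events (line 7)
  12: emitted by probe_limits (line 11)
  13-19: emitted by probe_limits (line 16)
  20: emitted by probe_limits (line 17)
  21: emitted by resolve_slot (line 30)
  22: emitted by main (line 45)
  23: emitted by rate_window (line 35)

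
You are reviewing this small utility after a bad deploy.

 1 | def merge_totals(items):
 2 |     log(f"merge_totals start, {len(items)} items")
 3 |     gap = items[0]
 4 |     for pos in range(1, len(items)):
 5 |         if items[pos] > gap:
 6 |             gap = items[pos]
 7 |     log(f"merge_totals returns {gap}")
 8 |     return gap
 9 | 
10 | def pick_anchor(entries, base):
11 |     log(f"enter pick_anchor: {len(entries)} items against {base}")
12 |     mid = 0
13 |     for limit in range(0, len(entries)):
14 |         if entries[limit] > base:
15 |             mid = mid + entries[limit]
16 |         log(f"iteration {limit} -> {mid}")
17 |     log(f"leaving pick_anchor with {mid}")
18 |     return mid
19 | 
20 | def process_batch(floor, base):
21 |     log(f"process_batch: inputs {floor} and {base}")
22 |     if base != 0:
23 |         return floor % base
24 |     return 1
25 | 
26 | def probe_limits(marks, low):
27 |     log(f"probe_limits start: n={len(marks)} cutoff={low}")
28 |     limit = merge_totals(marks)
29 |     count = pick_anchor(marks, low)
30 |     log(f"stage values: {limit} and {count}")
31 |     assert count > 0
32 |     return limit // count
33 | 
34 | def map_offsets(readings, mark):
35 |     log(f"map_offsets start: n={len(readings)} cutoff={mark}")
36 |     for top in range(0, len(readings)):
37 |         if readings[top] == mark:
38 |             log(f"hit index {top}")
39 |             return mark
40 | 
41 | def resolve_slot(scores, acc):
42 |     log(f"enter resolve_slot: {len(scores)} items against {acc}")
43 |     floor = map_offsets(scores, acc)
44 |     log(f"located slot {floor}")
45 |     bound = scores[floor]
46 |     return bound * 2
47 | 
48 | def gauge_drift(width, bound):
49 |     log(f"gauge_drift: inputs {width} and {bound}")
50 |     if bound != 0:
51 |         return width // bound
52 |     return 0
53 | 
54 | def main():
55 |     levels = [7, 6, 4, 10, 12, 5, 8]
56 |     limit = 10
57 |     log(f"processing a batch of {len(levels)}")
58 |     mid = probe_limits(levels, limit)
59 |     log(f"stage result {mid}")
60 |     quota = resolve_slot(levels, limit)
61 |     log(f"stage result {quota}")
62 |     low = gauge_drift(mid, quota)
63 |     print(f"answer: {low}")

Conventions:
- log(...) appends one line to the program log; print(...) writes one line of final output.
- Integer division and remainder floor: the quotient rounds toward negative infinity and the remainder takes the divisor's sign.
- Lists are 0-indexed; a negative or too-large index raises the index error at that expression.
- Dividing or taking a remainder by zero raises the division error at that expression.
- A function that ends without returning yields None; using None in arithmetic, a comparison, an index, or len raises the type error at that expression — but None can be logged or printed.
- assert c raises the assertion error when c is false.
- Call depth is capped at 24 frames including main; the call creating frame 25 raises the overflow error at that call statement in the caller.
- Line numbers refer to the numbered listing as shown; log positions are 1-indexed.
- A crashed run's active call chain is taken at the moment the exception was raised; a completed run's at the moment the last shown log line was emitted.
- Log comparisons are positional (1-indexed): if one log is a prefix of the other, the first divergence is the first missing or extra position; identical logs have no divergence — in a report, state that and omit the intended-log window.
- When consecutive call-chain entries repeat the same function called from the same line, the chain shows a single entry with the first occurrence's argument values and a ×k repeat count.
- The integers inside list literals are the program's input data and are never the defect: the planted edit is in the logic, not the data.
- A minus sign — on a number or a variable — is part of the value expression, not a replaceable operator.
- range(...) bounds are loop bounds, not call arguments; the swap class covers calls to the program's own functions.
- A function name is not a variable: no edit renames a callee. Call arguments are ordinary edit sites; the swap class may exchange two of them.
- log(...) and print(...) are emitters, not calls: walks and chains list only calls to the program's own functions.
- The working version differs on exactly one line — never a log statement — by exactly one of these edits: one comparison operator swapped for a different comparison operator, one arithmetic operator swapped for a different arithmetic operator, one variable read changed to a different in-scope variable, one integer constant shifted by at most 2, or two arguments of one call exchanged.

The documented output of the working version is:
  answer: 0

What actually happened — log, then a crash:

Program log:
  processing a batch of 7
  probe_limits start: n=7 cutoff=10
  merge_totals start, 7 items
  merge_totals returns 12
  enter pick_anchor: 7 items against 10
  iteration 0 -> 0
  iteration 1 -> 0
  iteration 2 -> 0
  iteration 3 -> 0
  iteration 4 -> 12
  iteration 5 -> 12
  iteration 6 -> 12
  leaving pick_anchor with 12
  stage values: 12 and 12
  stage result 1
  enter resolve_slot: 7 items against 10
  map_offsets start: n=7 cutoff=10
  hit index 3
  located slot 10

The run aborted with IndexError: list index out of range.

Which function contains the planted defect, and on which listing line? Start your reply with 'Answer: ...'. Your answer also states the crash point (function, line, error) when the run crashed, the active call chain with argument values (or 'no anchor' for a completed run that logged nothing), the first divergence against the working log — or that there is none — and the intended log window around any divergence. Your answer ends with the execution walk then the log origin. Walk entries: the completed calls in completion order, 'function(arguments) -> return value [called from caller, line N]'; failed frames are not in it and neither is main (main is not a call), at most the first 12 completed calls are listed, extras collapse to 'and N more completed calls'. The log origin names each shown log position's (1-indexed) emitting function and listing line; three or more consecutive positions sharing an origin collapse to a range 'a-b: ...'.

Answer: the defect is in map_offsets at line 39.
Key observation: Everything matches until log position 19, which reads 'located slot 10' in place of 'located slot 3'.
Crash: resolve_slot, line 45, IndexError.
Call chain: main -> resolve_slot([7, 6, 4, 10, 12, 5, 8], 10) (called at line 60).
First divergence: position 19 — the shown line 'located slot 10' should read 'located slot 3'.
Intended log window:
  17: map_offsets start: n=7 cutoff=10
  18: hit index 3
  19: located slot 3
  20: stage result 20
Execution walk:
  merge_totals([7, 6, 4, 10, 12, 5, 8]) -> 12  [called from probe_limits, line 28]
  pick_anchor([7, 6, 4, 10, 12, 5, 8], 10) -> 12  [called from probe_limits, line 29]
  probe_limits([7, 6, 4, 10, 12, 5, 8], 10) -> 1  [called from main, line 58]
  map_offsets([7, 6, 4, 10, 12, 5, 8], 10) -> 10  [called from resolve_slot, line 43]
Log line origins:
  1: from main, line 57
  2: from probe_limits, line 27
  3: from merge_totals, line 2
  4: from merge_totals, line 7
  5: from pick_anchor, line 11
  6-12: from pick_anchor, line 16
  13: from pick_anchor, line 17
  14: from probe_limits, line 30
  15: from main, line 59
  16: from resolve_slot, line 42
  17: from map_offsets, line 35
  18: from map_offsets, line 38
  19: from resolve_slot, line 44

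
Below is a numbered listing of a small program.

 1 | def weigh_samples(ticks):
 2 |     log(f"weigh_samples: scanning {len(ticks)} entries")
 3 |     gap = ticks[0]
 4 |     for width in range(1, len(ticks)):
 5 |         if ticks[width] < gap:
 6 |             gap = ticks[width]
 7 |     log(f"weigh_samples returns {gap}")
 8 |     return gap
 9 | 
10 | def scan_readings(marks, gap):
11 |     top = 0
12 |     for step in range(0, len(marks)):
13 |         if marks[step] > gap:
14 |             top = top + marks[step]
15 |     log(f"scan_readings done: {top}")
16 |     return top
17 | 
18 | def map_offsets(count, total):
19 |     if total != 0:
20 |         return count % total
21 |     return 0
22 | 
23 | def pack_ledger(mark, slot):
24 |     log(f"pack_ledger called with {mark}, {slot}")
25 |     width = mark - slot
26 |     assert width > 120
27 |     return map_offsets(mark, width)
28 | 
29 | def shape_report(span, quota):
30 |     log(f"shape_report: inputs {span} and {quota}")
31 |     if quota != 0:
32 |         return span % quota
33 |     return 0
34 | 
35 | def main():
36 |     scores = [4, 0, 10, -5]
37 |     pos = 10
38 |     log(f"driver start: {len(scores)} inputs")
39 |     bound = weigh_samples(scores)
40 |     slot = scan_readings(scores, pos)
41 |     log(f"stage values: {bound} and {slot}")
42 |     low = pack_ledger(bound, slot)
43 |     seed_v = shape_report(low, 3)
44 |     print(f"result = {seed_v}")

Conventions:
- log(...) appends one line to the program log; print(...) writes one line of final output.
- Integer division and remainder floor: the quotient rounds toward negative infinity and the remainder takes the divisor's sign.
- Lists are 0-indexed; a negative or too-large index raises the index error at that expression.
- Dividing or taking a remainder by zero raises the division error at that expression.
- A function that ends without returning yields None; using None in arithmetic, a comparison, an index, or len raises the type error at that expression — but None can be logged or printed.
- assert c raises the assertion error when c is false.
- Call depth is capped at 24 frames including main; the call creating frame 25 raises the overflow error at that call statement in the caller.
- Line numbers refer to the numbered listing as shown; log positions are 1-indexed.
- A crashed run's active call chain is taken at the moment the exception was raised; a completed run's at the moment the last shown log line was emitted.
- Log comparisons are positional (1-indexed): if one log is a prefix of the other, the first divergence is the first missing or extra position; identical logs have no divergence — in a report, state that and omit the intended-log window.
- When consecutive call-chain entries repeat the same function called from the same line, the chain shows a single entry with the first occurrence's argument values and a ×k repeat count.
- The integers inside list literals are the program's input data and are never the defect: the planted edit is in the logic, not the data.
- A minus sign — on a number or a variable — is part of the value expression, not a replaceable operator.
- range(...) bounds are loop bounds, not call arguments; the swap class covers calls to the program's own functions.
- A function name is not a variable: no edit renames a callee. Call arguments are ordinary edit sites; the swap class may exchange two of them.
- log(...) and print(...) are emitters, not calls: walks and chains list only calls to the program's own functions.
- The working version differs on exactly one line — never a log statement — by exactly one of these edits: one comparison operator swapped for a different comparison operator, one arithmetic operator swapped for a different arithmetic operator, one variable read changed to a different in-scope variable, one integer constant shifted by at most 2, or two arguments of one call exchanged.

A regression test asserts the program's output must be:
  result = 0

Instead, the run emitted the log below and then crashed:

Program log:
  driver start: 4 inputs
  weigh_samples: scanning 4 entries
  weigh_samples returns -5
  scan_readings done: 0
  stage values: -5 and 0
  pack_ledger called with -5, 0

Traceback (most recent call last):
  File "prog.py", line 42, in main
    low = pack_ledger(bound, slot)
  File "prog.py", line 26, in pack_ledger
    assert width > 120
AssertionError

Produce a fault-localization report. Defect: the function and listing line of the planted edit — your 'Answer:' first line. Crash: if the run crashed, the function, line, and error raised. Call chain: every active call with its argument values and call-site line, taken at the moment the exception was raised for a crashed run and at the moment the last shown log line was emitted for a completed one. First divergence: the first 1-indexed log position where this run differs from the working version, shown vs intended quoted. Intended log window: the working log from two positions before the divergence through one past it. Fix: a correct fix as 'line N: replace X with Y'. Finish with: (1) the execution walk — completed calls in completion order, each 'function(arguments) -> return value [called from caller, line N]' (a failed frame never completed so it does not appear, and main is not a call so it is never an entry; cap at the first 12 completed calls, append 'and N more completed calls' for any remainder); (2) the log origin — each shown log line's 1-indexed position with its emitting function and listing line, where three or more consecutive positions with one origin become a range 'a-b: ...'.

Answer: the defect is in pack_ledger at line 26.
Key fact: Only 6 log lines were emitted before the run died; the intended continuation was 'shape_report: inputs 0 and 3'.
Crash: pack_ledger, line 26, AssertionError.
Call chain: main -> pack_ledger(-5, 0) (called at line 42).
First divergence: position 7; the shown log stops at 6 lines while the working version next logs 'shape_report: inputs 0 and 3'.
Intended log window:
  5: stage values: -5 and 0
  6: pack_ledger called with -5, 0
  7: shape_report: inputs 0 and 3
Execution walk:
  weigh_samples([4, 0, 10, -5]) -> -5  [called from main, line 39]
  scan_readings([4, 0, 10, -5], 10) -> 0  [called from main, line 40]
Log origin:
  1: logged in main at line 38
  2: logged in weigh_samples at line 2
  3: logged in weigh_samples at line 7
  4: logged in scan_readings at line 15
  5: logged in main at line 41
  6: logged in pack_ledger at line 24
A correct fix: line 26: replace `>` with `<=`.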